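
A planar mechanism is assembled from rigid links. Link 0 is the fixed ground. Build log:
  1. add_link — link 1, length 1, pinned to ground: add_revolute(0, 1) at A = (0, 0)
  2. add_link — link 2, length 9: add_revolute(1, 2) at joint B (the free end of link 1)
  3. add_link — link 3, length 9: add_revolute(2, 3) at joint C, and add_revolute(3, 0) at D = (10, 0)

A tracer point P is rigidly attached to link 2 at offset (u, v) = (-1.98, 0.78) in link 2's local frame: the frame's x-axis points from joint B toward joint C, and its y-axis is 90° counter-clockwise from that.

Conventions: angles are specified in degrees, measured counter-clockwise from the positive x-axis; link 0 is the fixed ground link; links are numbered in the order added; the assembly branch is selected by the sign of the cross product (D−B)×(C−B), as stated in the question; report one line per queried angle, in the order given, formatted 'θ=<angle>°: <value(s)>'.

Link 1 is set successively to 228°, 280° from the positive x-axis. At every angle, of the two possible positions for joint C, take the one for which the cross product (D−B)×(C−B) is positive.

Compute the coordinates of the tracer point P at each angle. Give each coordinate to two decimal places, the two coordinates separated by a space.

A=(0,0), D=(10.00,0)
θ=228°: B = A + 1.00·(cos228°, sin228°) = (-0.6691, -0.7431)
θ=228°: |BD| = 10.6950
θ=228°: circle(B,9.00) ∩ circle(D,9.00): a=5.3475, h=7.2391
θ=228°:   candidates: C₊=(4.1624,6.8500) cross=77.422; C₋=(5.1684,-7.5932) cross=-77.422
θ=228°:   branch + wants cross > 0 → take C=(4.1624,6.8500) (cross=77.422)
θ=228°: ex = (C−B)/|BC| = (0.5368,0.8437); ey = (-0.8437,0.5368)
θ=228°: P = B + -1.98·ex + 0.78·ey = (-2.3901,-1.9949)
θ=280°: B = A + 1.00·(cos280°, sin280°) = (0.1736, -0.9848)
θ=280°: |BD| = 9.8756
θ=280°: circle(B,9.00) ∩ circle(D,9.00): a=4.9378, h=7.5245
θ=280°:   candidates: C₊=(4.3365,6.9946) cross=74.309; C₋=(5.8372,-7.9794) cross=-74.309
θ=280°:   branch + wants cross > 0 → take C=(4.3365,6.9946) (cross=74.309)
θ=280°: ex = (C−B)/|BC| = (0.4625,0.8866); ey = (-0.8866,0.4625)
θ=280°: P = B + -1.98·ex + 0.78·ey = (-1.4337,-2.3795)

θ=228°: -2.39 -1.99
θ=280°: -1.43 -2.38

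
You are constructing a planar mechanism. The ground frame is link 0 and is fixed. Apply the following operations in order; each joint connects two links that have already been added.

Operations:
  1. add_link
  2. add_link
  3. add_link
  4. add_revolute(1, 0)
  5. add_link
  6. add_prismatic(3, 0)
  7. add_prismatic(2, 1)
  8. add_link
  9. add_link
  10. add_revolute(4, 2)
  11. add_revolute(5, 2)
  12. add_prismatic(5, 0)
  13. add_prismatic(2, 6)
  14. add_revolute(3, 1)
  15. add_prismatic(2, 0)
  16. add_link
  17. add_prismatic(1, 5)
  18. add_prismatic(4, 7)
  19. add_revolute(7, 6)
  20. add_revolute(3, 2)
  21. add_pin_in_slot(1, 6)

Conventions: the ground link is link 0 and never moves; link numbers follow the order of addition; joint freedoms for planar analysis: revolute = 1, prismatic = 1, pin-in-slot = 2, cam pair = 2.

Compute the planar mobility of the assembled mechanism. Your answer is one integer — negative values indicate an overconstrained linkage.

(L,J1,J2)=(1,0,0); link0 fixed
link1: (2,0,0)
link2: (3,0,0)
link3: (4,0,0)
R 1-0 [J1]: (4,1,0)
link4: (5,1,0)
P 3-0 [J1]: (5,2,0)
P 2-1 [J1]: (5,3,0)
link5: (6,3,0)
link6: (7,3,0)
R 4-2 [J1]: (7,4,0)
R 5-2 [J1]: (7,5,0)
P 5-0 [J1]: (7,6,0)
P 2-6 [J1]: (7,7,0)
R 3-1 [J1]: (7,8,0)
P 2-0 [J1]: (7,9,0)
link7: (8,9,0)
P 1-5 [J1]: (8,10,0)
P 4-7 [J1]: (8,11,0)
R 7-6 [J1]: (8,12,0)
R 3-2 [J1]: (8,13,0)
PS 1-6 [J2]: (8,13,1)
Grübler: 3·7 − 2·13 − 1 = -6

M = -6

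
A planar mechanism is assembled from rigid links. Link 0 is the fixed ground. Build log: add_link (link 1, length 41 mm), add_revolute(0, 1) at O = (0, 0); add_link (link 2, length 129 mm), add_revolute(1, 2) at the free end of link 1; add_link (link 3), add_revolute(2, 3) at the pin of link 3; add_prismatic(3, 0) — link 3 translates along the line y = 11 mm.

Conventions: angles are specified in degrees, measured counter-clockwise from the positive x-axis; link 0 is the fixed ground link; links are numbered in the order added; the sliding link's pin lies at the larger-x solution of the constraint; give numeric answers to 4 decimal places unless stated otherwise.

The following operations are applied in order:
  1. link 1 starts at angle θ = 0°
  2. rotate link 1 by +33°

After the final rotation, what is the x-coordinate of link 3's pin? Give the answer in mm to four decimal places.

geometry: r = 41 mm, L = 129 mm, e = 11 mm; θ starts at 0°
rotate link 1 by +33°: θ ← 0° +33° = 33°
crank pin P = (r cos θ, r sin θ) = (34.385493, 22.330200)
h = r sin θ − e = 22.330200 − 11 = 11.330200
x = r cos θ + √(L² − h²) = 34.385493 + 128.501465 = 162.886958

162.8870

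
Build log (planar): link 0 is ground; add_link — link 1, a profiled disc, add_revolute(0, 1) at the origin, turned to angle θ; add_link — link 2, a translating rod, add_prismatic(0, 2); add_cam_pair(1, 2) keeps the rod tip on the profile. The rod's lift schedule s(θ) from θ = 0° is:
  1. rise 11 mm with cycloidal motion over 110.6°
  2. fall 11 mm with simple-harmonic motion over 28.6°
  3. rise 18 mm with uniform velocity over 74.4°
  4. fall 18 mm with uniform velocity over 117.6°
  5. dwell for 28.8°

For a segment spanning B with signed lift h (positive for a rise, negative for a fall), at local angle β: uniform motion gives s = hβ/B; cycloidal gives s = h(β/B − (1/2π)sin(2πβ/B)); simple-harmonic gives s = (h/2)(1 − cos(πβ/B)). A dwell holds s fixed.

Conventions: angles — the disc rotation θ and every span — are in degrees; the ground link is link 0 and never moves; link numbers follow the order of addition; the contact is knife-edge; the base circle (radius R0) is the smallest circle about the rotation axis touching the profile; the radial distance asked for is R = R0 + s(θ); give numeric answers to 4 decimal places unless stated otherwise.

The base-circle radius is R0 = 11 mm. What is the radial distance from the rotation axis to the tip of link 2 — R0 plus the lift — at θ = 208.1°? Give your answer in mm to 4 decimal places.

seg 1 [0°–110.6°] cycloidal, h=11: full span → s += 11 → s = 11.0000
seg 2 [110.6°–139.2°] simple-harmonic, h=-11: full span → s += -11 → s = 0.0000
seg 3 [139.2°–213.6°] uniform, h=18: θ=208.1° here. β=68.9, B=74.4. 18·68.9/74.4 = 16.6694 → s = 16.6694
R = R0 + s = 11 + 16.6694 = 27.6694

27.6694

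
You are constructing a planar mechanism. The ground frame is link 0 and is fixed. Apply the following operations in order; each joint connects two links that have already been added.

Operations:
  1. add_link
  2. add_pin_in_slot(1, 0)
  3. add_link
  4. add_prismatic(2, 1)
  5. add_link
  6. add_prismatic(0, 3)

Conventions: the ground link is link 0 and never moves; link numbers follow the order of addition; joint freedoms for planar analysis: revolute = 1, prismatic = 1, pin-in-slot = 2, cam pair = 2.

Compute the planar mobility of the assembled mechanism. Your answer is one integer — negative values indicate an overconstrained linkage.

link 0 = ground. State L|J1|J2 = 1|0|0
+link1  2|0|0
PS(1,0) f=2→J2  2|0|1
+link2  3|0|1
P(2,1) f=1→J1  3|1|1
+link3  4|1|1
P(0,3) f=1→J1  4|2|1
M = 3(4−1)−2·2−1 = 9−4−1 = 4

M = 4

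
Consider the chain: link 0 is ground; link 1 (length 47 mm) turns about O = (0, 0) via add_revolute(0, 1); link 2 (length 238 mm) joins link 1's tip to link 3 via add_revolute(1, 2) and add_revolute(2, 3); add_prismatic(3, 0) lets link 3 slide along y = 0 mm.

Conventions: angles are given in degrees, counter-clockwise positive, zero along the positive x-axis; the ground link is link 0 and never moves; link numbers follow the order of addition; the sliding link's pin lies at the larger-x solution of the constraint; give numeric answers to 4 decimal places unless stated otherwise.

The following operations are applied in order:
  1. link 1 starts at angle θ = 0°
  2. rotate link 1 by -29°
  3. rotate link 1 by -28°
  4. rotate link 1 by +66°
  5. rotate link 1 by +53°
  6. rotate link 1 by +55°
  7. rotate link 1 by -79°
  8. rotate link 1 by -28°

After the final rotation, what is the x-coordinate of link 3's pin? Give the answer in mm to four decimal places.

geometry: r = 47 mm, L = 238 mm, e = 0 mm; θ starts at 0°
rotate link 1 by -29°: θ ← 0° -29° = -29°
rotate link 1 by -28°: θ ← -29° -28° = -57°
rotate link 1 by +66°: θ ← -57° +66° = 9°
rotate link 1 by +53°: θ ← 9° +53° = 62°
rotate link 1 by +55°: θ ← 62° +55° = 117°
rotate link 1 by -79°: θ ← 117° -79° = 38°
rotate link 1 by -28°: θ ← 38° -28° = 10°
crank pin P = (r cos θ, r sin θ) = (46.285964, 8.161464)
h = r sin θ − e = 8.161464 − 0 = 8.161464
x = r cos θ + √(L² − h²) = 46.285964 + 237.860023 = 284.145987

284.1460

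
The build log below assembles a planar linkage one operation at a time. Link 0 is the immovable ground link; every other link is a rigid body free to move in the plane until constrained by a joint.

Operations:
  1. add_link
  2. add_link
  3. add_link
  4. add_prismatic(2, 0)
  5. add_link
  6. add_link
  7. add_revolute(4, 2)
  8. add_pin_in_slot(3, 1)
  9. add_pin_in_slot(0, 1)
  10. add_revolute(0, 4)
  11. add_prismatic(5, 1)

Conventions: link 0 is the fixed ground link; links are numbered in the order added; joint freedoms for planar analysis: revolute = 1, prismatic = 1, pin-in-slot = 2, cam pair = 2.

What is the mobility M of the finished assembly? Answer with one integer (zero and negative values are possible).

link 0 = ground. State L|J1|J2 = 1|0|0
+link1  2|0|0
+link2  3|0|0
+link3  4|0|0
P(2,0) f=1→J1  4|1|0
+link4  5|1|0
+link5  6|1|0
R(4,2) f=1→J1  6|2|0
PS(3,1) f=2→J2  6|2|1
PS(0,1) f=2→J2  6|2|2
R(0,4) f=1→J1  6|3|2
P(5,1) f=1→J1  6|4|2
M = 3(6−1)−2·4−2 = 15−8−2 = 5

M = 5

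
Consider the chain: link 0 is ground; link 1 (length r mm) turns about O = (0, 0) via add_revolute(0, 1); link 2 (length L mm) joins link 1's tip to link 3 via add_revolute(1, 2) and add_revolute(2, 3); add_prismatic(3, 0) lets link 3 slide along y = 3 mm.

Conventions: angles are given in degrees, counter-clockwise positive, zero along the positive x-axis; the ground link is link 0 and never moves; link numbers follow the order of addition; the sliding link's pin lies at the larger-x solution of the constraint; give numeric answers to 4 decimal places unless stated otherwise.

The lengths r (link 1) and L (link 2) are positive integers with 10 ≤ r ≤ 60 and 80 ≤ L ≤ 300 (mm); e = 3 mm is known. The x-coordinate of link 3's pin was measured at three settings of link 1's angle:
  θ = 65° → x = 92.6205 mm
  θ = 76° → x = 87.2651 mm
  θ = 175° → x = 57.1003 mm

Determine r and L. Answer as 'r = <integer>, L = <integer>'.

constraint per measurement: (x − r cos θ)² + (r sin θ − e)² = L²
subtracting the θ₁ and θ₂ equations cancels the r² and L² terms:
r = (x₁² − x₂²) / (2[(x₁cos θ₁ + e sin θ₁) − (x₂cos θ₂ + e sin θ₂)]) = 27.0003 → r = 27
L² = (x₁ − r cos θ₁)² + (r sin θ₁ − e)² = 7056.0070 → L = 84.0000 → L = 84
check at θ₃=175°: x = 57.1003 (printed 57.1003) ✓

r = 27, L = 84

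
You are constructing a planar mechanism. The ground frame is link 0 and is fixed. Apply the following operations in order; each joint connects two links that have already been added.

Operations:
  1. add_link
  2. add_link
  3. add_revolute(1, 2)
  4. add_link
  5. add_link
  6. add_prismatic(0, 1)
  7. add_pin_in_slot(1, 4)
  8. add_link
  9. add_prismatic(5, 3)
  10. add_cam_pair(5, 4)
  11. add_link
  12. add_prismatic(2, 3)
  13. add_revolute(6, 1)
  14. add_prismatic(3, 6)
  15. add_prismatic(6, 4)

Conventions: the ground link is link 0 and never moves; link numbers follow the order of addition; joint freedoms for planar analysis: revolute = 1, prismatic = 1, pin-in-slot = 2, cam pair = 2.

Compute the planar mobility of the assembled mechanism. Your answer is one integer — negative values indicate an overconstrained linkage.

link 0 = ground. State L|J1|J2 = 1|0|0
+link1  2|0|0
+link2  3|0|0
R(1,2) f=1→J1  3|1|0
+link3  4|1|0
+link4  5|1|0
P(0,1) f=1→J1  5|2|0
PS(1,4) f=2→J2  5|2|1
+link5  6|2|1
P(5,3) f=1→J1  6|3|1
C(5,4) f=2→J2  6|3|2
+link6  7|3|2
P(2,3) f=1→J1  7|4|2
R(6,1) f=1→J1  7|5|2
P(3,6) f=1→J1  7|6|2
P(6,4) f=1→J1  7|7|2
M = 3(7−1)−2·7−2 = 18−14−2 = 2

M = 2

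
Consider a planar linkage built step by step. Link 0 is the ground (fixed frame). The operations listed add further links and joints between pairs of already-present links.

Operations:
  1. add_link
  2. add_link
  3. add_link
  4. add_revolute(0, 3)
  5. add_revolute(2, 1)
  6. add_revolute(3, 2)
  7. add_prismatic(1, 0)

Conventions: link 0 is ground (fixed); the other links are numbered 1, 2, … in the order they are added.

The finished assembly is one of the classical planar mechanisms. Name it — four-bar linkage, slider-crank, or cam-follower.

links: 4 (incl. ground); joints: 3 revolute, 1 prismatic, 0 higher (cam) pair, forming one closed loop
4 links, 3 revolutes + 1 prismatic in one loop → slider-crank

slider-crank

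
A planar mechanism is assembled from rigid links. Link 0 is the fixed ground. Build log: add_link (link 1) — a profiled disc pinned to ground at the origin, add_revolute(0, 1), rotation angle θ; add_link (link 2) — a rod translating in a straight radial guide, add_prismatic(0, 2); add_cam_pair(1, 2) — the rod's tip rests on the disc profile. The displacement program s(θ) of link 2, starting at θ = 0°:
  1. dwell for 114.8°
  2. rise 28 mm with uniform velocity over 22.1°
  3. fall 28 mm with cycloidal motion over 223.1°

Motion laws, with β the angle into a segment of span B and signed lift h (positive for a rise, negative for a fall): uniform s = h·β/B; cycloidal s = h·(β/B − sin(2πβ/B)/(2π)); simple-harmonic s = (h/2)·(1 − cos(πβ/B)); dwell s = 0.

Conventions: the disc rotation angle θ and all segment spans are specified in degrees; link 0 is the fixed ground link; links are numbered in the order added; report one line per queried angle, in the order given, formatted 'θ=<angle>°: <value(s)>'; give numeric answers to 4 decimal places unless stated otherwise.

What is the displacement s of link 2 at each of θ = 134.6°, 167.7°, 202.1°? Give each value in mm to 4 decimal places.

seg 1 [0°–114.8°] dwell: s stays 0.0000
seg 2 [114.8°–136.9°] uniform, h=28: θ=134.6° here. β=19.8, B=22.1. 28·19.8/22.1 = 25.0860 → s = 25.0860
seg 2 [114.8°–136.9°] uniform, h=28: full span → s += 28 → s = 28.0000
seg 3 [136.9°–360°] cycloidal, h=-28: θ=167.7° here. β=30.8, B=223.1. -28·(0.1381 − sin(2π·0.1381)/(2π)) = -0.4668 → s = 27.5332
seg 3 [136.9°–360°] cycloidal, h=-28: θ=202.1° here. β=65.2, B=223.1. -28·(0.2922 − sin(2π·0.2922)/(2π)) = -3.8826 → s = 24.1174

θ=134.6°: 25.0860
θ=167.7°: 27.5332
θ=202.1°: 24.1174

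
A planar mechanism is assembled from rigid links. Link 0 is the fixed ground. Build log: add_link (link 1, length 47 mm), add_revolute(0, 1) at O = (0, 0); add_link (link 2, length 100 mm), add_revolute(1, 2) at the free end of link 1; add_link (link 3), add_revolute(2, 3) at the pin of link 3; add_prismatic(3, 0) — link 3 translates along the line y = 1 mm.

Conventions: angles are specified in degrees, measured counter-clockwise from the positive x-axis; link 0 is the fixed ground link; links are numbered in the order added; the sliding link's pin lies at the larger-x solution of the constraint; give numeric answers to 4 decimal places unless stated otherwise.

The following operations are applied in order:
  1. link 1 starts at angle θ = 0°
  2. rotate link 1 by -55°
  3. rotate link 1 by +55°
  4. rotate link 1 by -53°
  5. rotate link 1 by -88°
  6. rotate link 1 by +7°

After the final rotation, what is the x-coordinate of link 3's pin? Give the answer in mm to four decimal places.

geometry: r = 47 mm, L = 100 mm, e = 1 mm; θ starts at 0°
rotate link 1 by -55°: θ ← 0° -55° = -55°
rotate link 1 by +55°: θ ← -55° +55° = 0°
rotate link 1 by -53°: θ ← 0° -53° = -53°
rotate link 1 by -88°: θ ← -53° -88° = -141°
rotate link 1 by +7°: θ ← -141° +7° = -134°
crank pin P = (r cos θ, r sin θ) = (-32.648943, -33.808971)
h = r sin θ − e = -33.808971 − 1 = -34.808971
x = r cos θ + √(L² − h²) = -32.648943 + 93.746123 = 61.097180

61.0972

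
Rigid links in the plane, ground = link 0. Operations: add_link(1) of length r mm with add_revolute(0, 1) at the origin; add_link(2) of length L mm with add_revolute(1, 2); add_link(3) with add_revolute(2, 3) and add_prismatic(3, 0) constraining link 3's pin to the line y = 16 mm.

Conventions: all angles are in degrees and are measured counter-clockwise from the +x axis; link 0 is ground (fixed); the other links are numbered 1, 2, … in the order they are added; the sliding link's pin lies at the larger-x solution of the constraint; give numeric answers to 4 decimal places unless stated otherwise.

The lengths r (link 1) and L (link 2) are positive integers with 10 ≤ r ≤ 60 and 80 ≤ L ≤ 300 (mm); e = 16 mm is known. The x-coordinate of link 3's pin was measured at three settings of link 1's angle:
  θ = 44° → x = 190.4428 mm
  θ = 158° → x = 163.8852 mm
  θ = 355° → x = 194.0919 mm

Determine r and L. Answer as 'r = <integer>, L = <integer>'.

constraint per measurement: (x − r cos θ)² + (r sin θ − e)² = L²
subtracting the θ₁ and θ₂ equations cancels the r² and L² terms:
r = (x₁² − x₂²) / (2[(x₁cos θ₁ + e sin θ₁) − (x₂cos θ₂ + e sin θ₂)]) = 16.0000 → r = 16
L² = (x₁ − r cos θ₁)² + (r sin θ₁ − e)² = 32041.0162 → L = 179.0000 → L = 179
check at θ₃=355°: x = 194.0919 (printed 194.0919) ✓

r = 16, L = 179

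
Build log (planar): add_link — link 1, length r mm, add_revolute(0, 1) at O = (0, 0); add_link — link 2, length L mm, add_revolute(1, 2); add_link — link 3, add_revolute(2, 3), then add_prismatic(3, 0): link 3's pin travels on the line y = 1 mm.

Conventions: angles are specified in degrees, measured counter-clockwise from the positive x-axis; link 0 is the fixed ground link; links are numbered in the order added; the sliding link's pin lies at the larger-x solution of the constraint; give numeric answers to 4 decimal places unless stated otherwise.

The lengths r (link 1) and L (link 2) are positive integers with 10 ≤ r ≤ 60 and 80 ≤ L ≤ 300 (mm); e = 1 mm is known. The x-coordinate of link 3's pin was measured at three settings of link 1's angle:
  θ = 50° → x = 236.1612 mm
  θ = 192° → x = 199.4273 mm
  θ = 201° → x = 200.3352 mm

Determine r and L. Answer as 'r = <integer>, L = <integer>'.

constraint per measurement: (x − r cos θ)² + (r sin θ − e)² = L²
subtracting the θ₁ and θ₂ equations cancels the r² and L² terms:
r = (x₁² − x₂²) / (2[(x₁cos θ₁ + e sin θ₁) − (x₂cos θ₂ + e sin θ₂)]) = 23.0000 → r = 23
L² = (x₁ − r cos θ₁)² + (r sin θ₁ − e)² = 49284.0057 → L = 222.0000 → L = 222
check at θ₃=201°: x = 200.3352 (printed 200.3352) ✓

r = 23, L = 222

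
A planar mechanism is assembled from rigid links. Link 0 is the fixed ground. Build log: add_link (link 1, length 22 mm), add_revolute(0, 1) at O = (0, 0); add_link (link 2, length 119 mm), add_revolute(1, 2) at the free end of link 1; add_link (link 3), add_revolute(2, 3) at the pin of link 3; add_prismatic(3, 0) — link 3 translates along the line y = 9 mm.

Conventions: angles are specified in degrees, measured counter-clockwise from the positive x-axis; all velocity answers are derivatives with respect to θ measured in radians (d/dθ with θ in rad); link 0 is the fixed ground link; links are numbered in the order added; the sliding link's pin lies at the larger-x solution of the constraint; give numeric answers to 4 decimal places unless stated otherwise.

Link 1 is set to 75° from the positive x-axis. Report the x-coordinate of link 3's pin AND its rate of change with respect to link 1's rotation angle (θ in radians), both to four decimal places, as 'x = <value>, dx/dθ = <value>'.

geometry: r = 22 mm, L = 119 mm, e = 9 mm
crank pin P = (r cos θ, r sin θ) = (5.694019, 21.250368)
h = r sin θ − e = 21.250368 − 9 = 12.250368
x = r cos θ + √(L² − h²) = 5.694019 + 118.367768 = 124.061787
dx/dθ = −r sin θ − h·r cos θ/√(L² − h²) (θ in radians; h = 12.250368) = -21.839666

x = 124.0618, dx/dθ = -21.8397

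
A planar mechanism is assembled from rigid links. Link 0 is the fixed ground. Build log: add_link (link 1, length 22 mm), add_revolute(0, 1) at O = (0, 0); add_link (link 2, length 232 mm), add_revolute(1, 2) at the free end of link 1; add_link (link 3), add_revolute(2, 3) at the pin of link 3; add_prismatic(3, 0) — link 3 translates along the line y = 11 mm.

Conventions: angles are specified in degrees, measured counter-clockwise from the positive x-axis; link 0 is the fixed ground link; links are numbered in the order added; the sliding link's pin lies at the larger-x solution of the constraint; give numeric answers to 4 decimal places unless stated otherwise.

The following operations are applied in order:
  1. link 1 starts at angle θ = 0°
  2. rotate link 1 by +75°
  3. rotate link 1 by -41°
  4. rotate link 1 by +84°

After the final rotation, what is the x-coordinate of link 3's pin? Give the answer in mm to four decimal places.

geometry: r = 22 mm, L = 232 mm, e = 11 mm; θ starts at 0°
rotate link 1 by +75°: θ ← 0° +75° = 75°
rotate link 1 by -41°: θ ← 75° -41° = 34°
rotate link 1 by +84°: θ ← 34° +84° = 118°
crank pin P = (r cos θ, r sin θ) = (-10.328374, 19.424847)
h = r sin θ − e = 19.424847 − 11 = 8.424847
x = r cos θ + √(L² − h²) = -10.328374 + 231.846980 = 221.518605

221.5186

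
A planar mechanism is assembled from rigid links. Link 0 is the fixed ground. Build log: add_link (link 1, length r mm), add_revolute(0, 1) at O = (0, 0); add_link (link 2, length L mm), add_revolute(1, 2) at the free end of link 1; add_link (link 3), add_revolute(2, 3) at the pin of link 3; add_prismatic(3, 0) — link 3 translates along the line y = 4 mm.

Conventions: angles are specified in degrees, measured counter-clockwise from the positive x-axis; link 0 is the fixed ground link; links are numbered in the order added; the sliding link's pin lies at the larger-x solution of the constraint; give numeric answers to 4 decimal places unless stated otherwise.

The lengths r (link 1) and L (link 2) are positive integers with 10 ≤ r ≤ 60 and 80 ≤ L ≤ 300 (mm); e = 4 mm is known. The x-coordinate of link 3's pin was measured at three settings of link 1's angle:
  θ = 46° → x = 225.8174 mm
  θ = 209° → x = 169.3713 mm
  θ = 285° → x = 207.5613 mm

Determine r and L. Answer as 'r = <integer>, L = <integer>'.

constraint per measurement: (x − r cos θ)² + (r sin θ − e)² = L²
subtracting the θ₁ and θ₂ equations cancels the r² and L² terms:
r = (x₁² − x₂²) / (2[(x₁cos θ₁ + e sin θ₁) − (x₂cos θ₂ + e sin θ₂)]) = 35.9999 → r = 36
L² = (x₁ − r cos θ₁)² + (r sin θ₁ − e)² = 40803.9801 → L = 202.0000 → L = 202
check at θ₃=285°: x = 207.5613 (printed 207.5613) ✓

r = 36, L = 202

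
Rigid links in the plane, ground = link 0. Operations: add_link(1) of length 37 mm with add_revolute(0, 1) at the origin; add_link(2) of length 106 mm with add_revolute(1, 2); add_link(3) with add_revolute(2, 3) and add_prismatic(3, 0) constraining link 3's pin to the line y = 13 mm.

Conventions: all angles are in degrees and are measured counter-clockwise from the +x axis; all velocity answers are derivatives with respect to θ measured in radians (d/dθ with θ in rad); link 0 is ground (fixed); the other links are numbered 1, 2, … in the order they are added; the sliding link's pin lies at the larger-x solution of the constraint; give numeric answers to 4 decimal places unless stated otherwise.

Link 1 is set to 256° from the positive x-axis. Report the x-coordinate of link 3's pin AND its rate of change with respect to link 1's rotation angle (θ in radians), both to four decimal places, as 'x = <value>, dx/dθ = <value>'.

geometry: r = 37 mm, L = 106 mm, e = 13 mm
crank pin P = (r cos θ, r sin θ) = (-8.951110, -35.900942)
h = r sin θ − e = -35.900942 − 13 = -48.900942
x = r cos θ + √(L² − h²) = -8.951110 + 94.046254 = 85.095144
dx/dθ = −r sin θ − h·r cos θ/√(L² − h²) (θ in radians; h = -48.900942) = 31.246661

x = 85.0951, dx/dθ = 31.2467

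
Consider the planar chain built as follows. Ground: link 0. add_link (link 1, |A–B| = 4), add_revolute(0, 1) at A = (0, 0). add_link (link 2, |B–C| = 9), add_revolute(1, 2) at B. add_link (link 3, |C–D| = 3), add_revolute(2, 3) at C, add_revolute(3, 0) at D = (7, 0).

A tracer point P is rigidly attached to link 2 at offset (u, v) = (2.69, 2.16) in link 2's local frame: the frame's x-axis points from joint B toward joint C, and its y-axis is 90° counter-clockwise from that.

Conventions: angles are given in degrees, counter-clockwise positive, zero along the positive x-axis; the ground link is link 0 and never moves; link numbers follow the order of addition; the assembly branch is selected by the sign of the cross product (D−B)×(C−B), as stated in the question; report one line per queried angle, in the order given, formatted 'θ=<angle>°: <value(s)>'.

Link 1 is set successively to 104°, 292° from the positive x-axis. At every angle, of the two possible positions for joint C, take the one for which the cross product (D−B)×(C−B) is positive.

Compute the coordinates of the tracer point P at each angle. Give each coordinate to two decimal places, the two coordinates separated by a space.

A=(0,0), D=(7.00,0)
θ=104°: B = A + 4.00·(cos104°, sin104°) = (-0.9677, 3.8812)
θ=104°: |BD| = 8.8627
θ=104°: circle(B,9.00) ∩ circle(D,3.00): a=8.4933, h=2.9772
θ=104°:   candidates: C₊=(7.9717,2.8383) cross=26.386; C₋=(5.3641,-2.5147) cross=-26.386
θ=104°:   branch + wants cross > 0 → take C=(7.9717,2.8383) (cross=26.386)
θ=104°: ex = (C−B)/|BC| = (0.9933,-0.1159); ey = (0.1159,0.9933)
θ=104°: P = B + 2.69·ex + 2.16·ey = (1.9545,5.7149)
θ=292°: B = A + 4.00·(cos292°, sin292°) = (1.4984, -3.7087)
θ=292°: |BD| = 6.6349
θ=292°: circle(B,9.00) ∩ circle(D,3.00): a=8.7433, h=2.1342
θ=292°:   candidates: C₊=(7.5553,2.9482) cross=14.160; C₋=(9.9412,-0.5911) cross=-14.160
θ=292°:   branch + wants cross > 0 → take C=(7.5553,2.9482) (cross=14.160)
θ=292°: ex = (C−B)/|BC| = (0.6730,0.7397); ey = (-0.7397,0.6730)
θ=292°: P = B + 2.69·ex + 2.16·ey = (1.7111,-0.2654)

θ=104°: 1.95 5.71
θ=292°: 1.71 -0.27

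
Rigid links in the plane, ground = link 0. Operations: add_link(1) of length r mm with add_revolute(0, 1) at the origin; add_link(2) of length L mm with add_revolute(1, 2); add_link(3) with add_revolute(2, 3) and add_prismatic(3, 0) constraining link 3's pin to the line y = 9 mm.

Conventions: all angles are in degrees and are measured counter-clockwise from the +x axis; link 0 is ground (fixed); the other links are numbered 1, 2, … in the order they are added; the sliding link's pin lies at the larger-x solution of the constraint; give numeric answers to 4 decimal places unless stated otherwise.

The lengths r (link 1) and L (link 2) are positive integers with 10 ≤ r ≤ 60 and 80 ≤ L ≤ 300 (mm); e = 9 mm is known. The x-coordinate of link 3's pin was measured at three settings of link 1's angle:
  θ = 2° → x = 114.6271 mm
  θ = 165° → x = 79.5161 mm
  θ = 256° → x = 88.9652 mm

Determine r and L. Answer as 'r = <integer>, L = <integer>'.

constraint per measurement: (x − r cos θ)² + (r sin θ − e)² = L²
subtracting the θ₁ and θ₂ equations cancels the r² and L² terms:
r = (x₁² − x₂²) / (2[(x₁cos θ₁ + e sin θ₁) − (x₂cos θ₂ + e sin θ₂)]) = 18.0000 → r = 18
L² = (x₁ − r cos θ₁)² + (r sin θ₁ − e)² = 9409.0028 → L = 97.0000 → L = 97
check at θ₃=256°: x = 88.9652 (printed 88.9652) ✓

r = 18, L = 97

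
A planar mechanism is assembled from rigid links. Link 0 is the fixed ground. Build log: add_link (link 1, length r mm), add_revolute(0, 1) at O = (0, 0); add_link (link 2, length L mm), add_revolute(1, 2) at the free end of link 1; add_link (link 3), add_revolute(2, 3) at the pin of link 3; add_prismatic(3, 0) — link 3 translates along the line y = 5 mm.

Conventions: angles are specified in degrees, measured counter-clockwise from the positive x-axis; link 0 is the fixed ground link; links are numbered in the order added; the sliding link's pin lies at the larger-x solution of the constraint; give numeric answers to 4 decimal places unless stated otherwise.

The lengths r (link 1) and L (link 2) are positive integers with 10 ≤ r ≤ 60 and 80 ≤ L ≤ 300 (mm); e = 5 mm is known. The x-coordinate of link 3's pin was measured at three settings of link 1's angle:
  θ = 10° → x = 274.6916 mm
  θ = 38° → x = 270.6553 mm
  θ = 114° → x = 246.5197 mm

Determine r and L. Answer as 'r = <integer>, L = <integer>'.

constraint per measurement: (x − r cos θ)² + (r sin θ − e)² = L²
subtracting the θ₁ and θ₂ equations cancels the r² and L² terms:
r = (x₁² − x₂²) / (2[(x₁cos θ₁ + e sin θ₁) − (x₂cos θ₂ + e sin θ₂)]) = 20.0002 → r = 20
L² = (x₁ − r cos θ₁)² + (r sin θ₁ − e)² = 65025.0088 → L = 255.0000 → L = 255
check at θ₃=114°: x = 246.5197 (printed 246.5197) ✓

r = 20, L = 255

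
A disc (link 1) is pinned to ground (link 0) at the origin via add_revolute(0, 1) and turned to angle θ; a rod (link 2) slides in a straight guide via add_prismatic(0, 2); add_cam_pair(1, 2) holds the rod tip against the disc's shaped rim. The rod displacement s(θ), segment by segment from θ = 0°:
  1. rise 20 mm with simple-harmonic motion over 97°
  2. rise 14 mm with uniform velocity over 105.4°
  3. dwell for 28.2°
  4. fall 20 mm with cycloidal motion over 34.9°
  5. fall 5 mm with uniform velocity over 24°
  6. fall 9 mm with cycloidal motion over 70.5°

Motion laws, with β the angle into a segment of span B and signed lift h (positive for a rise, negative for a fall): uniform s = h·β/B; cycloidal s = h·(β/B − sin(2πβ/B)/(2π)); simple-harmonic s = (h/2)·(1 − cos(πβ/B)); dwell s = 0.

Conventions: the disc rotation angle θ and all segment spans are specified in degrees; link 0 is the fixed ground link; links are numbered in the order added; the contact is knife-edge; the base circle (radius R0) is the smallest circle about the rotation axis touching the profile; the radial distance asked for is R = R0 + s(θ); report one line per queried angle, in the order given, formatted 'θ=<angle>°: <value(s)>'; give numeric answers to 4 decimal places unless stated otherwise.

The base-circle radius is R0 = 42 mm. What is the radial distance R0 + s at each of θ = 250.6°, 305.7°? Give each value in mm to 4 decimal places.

segment 1 (0° to 97°, simple-harmonic, h = 20) is passed completely: s = 0.0000 + (20) = 20.0000
segment 2 (97° to 202.4°, uniform, h = 14) is passed completely: s = 20.0000 + (14) = 34.0000
segment 3 (202.4° to 230.6°, dwell): s unchanged at 34.0000
θ = 250.6° falls in segment 4 (230.6° to 265.5°, cycloidal, h = -20): β = 250.6 − 230.6 = 20°, B = 34.9°; Δs = -20·(0.5731 − sin(2π·0.5731)/(2π)) = -12.8718; s = 34.0000 − 12.8718 = 21.1282
segment 4 (230.6° to 265.5°, cycloidal, h = -20) is passed completely: s = 34.0000 + (-20) = 14.0000
segment 5 (265.5° to 289.5°, uniform, h = -5) is passed completely: s = 14.0000 + (-5) = 9.0000
θ = 305.7° falls in segment 6 (289.5° to 360°, cycloidal, h = -9): β = 305.7 − 289.5 = 16.2°, B = 70.5°; Δs = -9·(0.2298 − sin(2π·0.2298)/(2π)) = -0.6472; s = 9.0000 − 0.6472 = 8.3528
θ=250.6°: R = R0 + s = 42 + 21.1282 = 63.1282
θ=305.7°: R = R0 + s = 42 + 8.3528 = 50.3528

θ=250.6°: 63.1282
θ=305.7°: 50.3528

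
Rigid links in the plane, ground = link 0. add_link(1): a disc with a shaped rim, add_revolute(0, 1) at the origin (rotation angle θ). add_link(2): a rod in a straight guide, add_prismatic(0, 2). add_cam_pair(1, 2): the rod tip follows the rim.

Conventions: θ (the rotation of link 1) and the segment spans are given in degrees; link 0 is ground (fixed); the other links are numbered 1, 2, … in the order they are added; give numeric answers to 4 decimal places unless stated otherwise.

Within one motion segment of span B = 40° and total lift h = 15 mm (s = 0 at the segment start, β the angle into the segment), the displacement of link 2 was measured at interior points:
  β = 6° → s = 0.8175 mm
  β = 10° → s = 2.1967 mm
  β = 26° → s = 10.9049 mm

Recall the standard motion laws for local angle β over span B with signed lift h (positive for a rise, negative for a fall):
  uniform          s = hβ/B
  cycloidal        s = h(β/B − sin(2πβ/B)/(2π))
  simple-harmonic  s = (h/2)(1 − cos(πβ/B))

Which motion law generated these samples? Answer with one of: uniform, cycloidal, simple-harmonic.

candidates at β/B = r: uniform s = h·r (linear in β); cycloidal s = h·(r − sin(2πr)/(2π)); simple-harmonic s = (h/2)(1 − cos(πr))
β=6°: printed 0.8175 | uniform 2.2500, cycloidal 0.3186, simple-harmonic 0.8175
β=10°: printed 2.1967 | uniform 3.7500, cycloidal 1.3627, simple-harmonic 2.1967
β=26°: printed 10.9049 | uniform 9.7500, cycloidal 11.6814, simple-harmonic 10.9049
only one law matches every sample → simple-harmonic

simple-harmonic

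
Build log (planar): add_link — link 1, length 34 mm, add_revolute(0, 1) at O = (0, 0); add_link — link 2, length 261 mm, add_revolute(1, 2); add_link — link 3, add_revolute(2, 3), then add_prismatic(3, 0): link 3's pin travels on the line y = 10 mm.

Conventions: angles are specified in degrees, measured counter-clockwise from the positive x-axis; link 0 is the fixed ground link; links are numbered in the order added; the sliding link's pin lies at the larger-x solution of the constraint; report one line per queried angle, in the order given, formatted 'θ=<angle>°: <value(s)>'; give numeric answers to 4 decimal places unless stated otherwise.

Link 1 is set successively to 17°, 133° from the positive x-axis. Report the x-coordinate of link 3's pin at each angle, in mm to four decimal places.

geometry: r = 34 mm, L = 261 mm, e = 10 mm
θ=17°: crank pin P = (r cos θ, r sin θ) = (32.514362, 9.940638)
θ=17°: h = r sin θ − e = 9.940638 − 10 = -0.059362
θ=17°: x = r cos θ + √(L² − h²) = 32.514362 + 260.999993 = 293.514355
θ=133°: crank pin P = (r cos θ, r sin θ) = (-23.187944, 24.866026)
θ=133°: h = r sin θ − e = 24.866026 − 10 = 14.866026
θ=133°: x = r cos θ + √(L² − h²) = -23.187944 + 260.576287 = 237.388343

θ=17°: 293.5144
θ=133°: 237.3883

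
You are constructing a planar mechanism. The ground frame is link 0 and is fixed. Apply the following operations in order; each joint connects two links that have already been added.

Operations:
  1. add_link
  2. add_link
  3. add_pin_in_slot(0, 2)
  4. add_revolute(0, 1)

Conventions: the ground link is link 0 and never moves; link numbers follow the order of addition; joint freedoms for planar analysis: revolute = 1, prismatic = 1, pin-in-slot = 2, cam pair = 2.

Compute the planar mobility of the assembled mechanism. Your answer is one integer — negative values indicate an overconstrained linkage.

L=1 J1=0 J2=0
add link → L=2 J1=0 J2=0
add link → L=3 J1=0 J2=0
PS@0,2 dof=2 J2 → L=3 J1=0 J2=1
R@0,1 dof=1 J1 → L=3 J1=1 J2=1
M=3(L−1)−2J1−J2=3·2−2·1−1=3

M = 3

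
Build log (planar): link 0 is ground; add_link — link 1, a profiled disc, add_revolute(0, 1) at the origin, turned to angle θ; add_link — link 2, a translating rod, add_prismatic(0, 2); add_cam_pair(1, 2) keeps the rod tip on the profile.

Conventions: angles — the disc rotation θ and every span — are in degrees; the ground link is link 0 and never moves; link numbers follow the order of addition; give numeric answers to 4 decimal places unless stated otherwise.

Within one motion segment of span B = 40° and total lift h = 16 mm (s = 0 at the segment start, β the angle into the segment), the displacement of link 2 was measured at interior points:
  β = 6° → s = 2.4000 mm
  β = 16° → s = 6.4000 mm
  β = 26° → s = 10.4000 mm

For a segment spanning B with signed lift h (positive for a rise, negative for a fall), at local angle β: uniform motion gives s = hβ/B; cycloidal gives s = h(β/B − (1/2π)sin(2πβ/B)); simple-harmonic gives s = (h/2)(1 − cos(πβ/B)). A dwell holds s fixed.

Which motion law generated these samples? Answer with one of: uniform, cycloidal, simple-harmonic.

candidates at β/B = r: uniform s = h·r (linear in β); cycloidal s = h·(r − sin(2πr)/(2π)); simple-harmonic s = (h/2)(1 − cos(πr))
β=6°: printed 2.4000 | uniform 2.4000, cycloidal 0.3399, simple-harmonic 0.8719
β=16°: printed 6.4000 | uniform 6.4000, cycloidal 4.9032, simple-harmonic 5.5279
β=26°: printed 10.4000 | uniform 10.4000, cycloidal 12.4601, simple-harmonic 11.6319
only one law matches every sample → uniform

uniform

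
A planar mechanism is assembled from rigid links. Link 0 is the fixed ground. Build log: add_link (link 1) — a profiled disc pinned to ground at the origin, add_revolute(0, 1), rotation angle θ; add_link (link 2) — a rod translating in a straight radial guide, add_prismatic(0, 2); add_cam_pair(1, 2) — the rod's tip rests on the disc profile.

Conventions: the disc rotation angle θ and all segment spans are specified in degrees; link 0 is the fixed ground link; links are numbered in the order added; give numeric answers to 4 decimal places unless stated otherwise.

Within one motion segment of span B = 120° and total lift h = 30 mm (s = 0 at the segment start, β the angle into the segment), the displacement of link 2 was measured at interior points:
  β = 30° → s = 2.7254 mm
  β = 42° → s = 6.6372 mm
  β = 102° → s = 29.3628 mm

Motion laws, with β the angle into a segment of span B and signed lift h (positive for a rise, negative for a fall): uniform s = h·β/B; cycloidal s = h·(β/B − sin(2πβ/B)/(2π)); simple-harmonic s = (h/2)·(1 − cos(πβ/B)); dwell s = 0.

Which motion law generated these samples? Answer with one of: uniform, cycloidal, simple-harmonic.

candidates at β/B = r: uniform s = h·r (linear in β); cycloidal s = h·(r − sin(2πr)/(2π)); simple-harmonic s = (h/2)(1 − cos(πr))
β=30°: printed 2.7254 | uniform 7.5000, cycloidal 2.7254, simple-harmonic 4.3934
β=42°: printed 6.6372 | uniform 10.5000, cycloidal 6.6372, simple-harmonic 8.1901
β=102°: printed 29.3628 | uniform 25.5000, cycloidal 29.3628, simple-harmonic 28.3651
only one law matches every sample → cycloidal

cycloidal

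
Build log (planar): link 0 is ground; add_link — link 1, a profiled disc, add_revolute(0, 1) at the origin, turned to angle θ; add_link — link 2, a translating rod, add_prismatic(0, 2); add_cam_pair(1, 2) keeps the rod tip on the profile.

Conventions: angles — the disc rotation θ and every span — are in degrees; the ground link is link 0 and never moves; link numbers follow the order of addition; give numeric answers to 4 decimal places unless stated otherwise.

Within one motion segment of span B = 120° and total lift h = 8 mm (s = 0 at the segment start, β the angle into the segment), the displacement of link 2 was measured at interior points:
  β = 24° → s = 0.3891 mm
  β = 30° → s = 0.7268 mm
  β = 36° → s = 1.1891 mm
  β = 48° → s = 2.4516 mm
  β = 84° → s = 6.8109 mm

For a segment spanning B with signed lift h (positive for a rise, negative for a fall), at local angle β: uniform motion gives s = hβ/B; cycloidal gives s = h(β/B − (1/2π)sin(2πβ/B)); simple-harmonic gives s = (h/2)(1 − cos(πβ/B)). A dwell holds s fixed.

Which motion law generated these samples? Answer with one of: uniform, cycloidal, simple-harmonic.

candidates at β/B = r: uniform s = h·r (linear in β); cycloidal s = h·(r − sin(2πr)/(2π)); simple-harmonic s = (h/2)(1 − cos(πr))
β=24°: printed 0.3891 | uniform 1.6000, cycloidal 0.3891, simple-harmonic 0.7639
β=30°: printed 0.7268 | uniform 2.0000, cycloidal 0.7268, simple-harmonic 1.1716
β=36°: printed 1.1891 | uniform 2.4000, cycloidal 1.1891, simple-harmonic 1.6489
β=48°: printed 2.4516 | uniform 3.2000, cycloidal 2.4516, simple-harmonic 2.7639
β=84°: printed 6.8109 | uniform 5.6000, cycloidal 6.8109, simple-harmonic 6.3511
only one law matches every sample → cycloidal

cycloidal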